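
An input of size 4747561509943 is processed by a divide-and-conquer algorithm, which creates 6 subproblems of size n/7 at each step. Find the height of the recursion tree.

For divide and conquer with division factor 7:

Problem sizes at each level:
Level 0: 4747561509943
Level 1: 678223072849
Level 2: 96889010407
Level 3: 13841287201
Level 4: 1977326743
Level 5: 282475249
Level 6: 40353607
Level 7: 5764801
Level 8: 823543
Level 9: 117649
Level 10: 16807
Level 11: 2401
Level 12: 343
Level 13: 49
Level 14: 7
Level 15: 1

The root is level 0 and the size-1 base case is level 15 (the tree spans levels 0 through 15, i.e. 16 levels counting the root), so the depth is the number of divisions: log_7(4747561509943) = 15

The recursion tree depth is log_7(4747561509943) = 15. At each level, the problem size is divided by 7, so it takes 15 divisions to reduce to a base case of size 1. The algorithm makes 6 recursive calls at each level.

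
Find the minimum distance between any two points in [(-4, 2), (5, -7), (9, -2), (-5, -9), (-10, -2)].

Computing all pairwise distances among 5 points:

d((-4, 2), (5, -7)) = 12.7279
d((-4, 2), (9, -2)) = 13.6015
d((-4, 2), (-5, -9)) = 11.0454
d((-4, 2), (-10, -2)) = 7.2111
d((5, -7), (9, -2)) = 6.4031 <-- minimum
d((5, -7), (-5, -9)) = 10.198
d((5, -7), (-10, -2)) = 15.8114
d((9, -2), (-5, -9)) = 15.6525
d((9, -2), (-10, -2)) = 19.0
d((-5, -9), (-10, -2)) = 8.6023

Closest pair: (5, -7) and (9, -2) with distance 6.4031

The closest pair is (5, -7) and (9, -2) with Euclidean distance 6.4031. For 5 points, brute-force pairwise comparison is shown above. For large n, the divide-and-conquer algorithm (sort by x, recurse on halves, check the dividing strip) achieves O(n log n).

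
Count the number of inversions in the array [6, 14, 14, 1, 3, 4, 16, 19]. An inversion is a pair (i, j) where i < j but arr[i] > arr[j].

Finding inversions in [6, 14, 14, 1, 3, 4, 16, 19]:

(0, 3): arr[0]=6 > arr[3]=1
(0, 4): arr[0]=6 > arr[4]=3
(0, 5): arr[0]=6 > arr[5]=4
(1, 3): arr[1]=14 > arr[3]=1
(1, 4): arr[1]=14 > arr[4]=3
(1, 5): arr[1]=14 > arr[5]=4
(2, 3): arr[2]=14 > arr[3]=1
(2, 4): arr[2]=14 > arr[4]=3
(2, 5): arr[2]=14 > arr[5]=4

Total inversions: 9

The array has 9 inversion(s): (0,3), (0,4), (0,5), (1,3), (1,4), (1,5), (2,3), (2,4), (2,5). Each pair (i,j) satisfies i < j and arr[i] > arr[j].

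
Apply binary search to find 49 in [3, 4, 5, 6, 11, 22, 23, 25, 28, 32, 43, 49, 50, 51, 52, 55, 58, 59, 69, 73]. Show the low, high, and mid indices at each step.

Binary search for 49 in [3, 4, 5, 6, 11, 22, 23, 25, 28, 32, 43, 49, 50, 51, 52, 55, 58, 59, 69, 73]:

lo=0, hi=19, mid=9, arr[mid]=32 -> 32 < 49, search right half
lo=10, hi=19, mid=14, arr[mid]=52 -> 52 > 49, search left half
lo=10, hi=13, mid=11, arr[mid]=49 -> Found target at index 11!

Binary search finds 49 at index 11 after 3 comparisons. The search repeatedly halves the search space by comparing with the middle element.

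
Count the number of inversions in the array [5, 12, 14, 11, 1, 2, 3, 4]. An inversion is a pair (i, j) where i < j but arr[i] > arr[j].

Finding inversions in [5, 12, 14, 11, 1, 2, 3, 4]:

(0, 4): arr[0]=5 > arr[4]=1
(0, 5): arr[0]=5 > arr[5]=2
(0, 6): arr[0]=5 > arr[6]=3
(0, 7): arr[0]=5 > arr[7]=4
(1, 3): arr[1]=12 > arr[3]=11
(1, 4): arr[1]=12 > arr[4]=1
(1, 5): arr[1]=12 > arr[5]=2
(1, 6): arr[1]=12 > arr[6]=3
(1, 7): arr[1]=12 > arr[7]=4
(2, 3): arr[2]=14 > arr[3]=11
(2, 4): arr[2]=14 > arr[4]=1
(2, 5): arr[2]=14 > arr[5]=2
(2, 6): arr[2]=14 > arr[6]=3
(2, 7): arr[2]=14 > arr[7]=4
(3, 4): arr[3]=11 > arr[4]=1
(3, 5): arr[3]=11 > arr[5]=2
(3, 6): arr[3]=11 > arr[6]=3
(3, 7): arr[3]=11 > arr[7]=4

Total inversions: 18

The array has 18 inversion(s): (0,4), (0,5), (0,6), (0,7), (1,3), (1,4), (1,5), (1,6), (1,7), (2,3), (2,4), (2,5), (2,6), (2,7), (3,4), (3,5), (3,6), (3,7). Each pair (i,j) satisfies i < j and arr[i] > arr[j].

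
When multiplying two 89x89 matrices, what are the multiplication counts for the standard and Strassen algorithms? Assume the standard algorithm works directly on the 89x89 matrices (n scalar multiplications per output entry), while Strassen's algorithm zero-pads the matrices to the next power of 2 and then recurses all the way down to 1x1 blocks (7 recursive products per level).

Matrix multiplication for 89x89 matrices:

Strassen's algorithm requires power-of-2 dimensions. Pad 89x89 to 128x128 (next power of 2).

Standard algorithm: 89^3 = 704969 multiplications
Strassen's algorithm: 7^(log2(128)) = 7^7 = 823543 multiplications
Difference: 704969 - 823543 = -118574 (Strassen uses MORE here due to padding overhead — for small or just-over-power-of-2 n, padding can outweigh the per-level savings)

Standard: 704969 multiplications (89^3). Strassen: 823543 multiplications (7^7, after padding to 128x128). Strassen reduces 8 recursive multiplications to 7 at each level.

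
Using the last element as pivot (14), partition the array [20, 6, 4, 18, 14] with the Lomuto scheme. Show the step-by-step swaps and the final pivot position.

Lomuto partition with pivot = 14:

Initial array: [20, 6, 4, 18, 14]

arr[0]=20 > 14: no swap
arr[1]=6 <= 14: swap with position 0, array becomes [6, 20, 4, 18, 14]
arr[2]=4 <= 14: swap with position 1, array becomes [6, 4, 20, 18, 14]
arr[3]=18 > 14: no swap

Place pivot at position 2: [6, 4, 14, 18, 20]
Pivot position: 2

After partitioning with pivot 14, the array becomes [6, 4, 14, 18, 20]. The pivot is placed at index 2. All elements to the left of the pivot are <= 14, and all elements to the right are > 14.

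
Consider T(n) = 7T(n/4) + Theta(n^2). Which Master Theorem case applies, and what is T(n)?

Master Theorem for T(n) = 7T(n/4) + O(n^2):

a = 7, b = 4, c = 2
log_b(a) = log_4(7) = 1.4037

Case 3: c = 2 > log_4(7) = 1.4037
T(n) = O(n^2) = O(n^2)

For T(n) = 7T(n/4) + O(n^2): log_4(7) = 1.4037. This is Case 3 of the Master Theorem (c > log_b(a), work dominated by root), giving O(n^2).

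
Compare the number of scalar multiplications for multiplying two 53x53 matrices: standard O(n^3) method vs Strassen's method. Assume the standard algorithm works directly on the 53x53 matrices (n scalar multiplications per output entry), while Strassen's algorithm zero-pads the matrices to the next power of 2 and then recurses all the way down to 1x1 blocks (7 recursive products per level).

Matrix multiplication for 53x53 matrices:

Strassen's algorithm requires power-of-2 dimensions. Pad 53x53 to 64x64 (next power of 2).

Standard algorithm: 53^3 = 148877 multiplications
Strassen's algorithm: 7^(log2(64)) = 7^6 = 117649 multiplications
Savings: 148877 - 117649 = 31228 multiplications

Standard: 148877 multiplications (53^3). Strassen: 117649 multiplications (7^6, after padding to 64x64). Strassen reduces 8 recursive multiplications to 7 at each level.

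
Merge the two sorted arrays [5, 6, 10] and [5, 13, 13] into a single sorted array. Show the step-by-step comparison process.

Merging process:

Compare 5 vs 5: take 5 from left. Merged: [5]
Compare 6 vs 5: take 5 from right. Merged: [5, 5]
Compare 6 vs 13: take 6 from left. Merged: [5, 5, 6]
Compare 10 vs 13: take 10 from left. Merged: [5, 5, 6, 10]
Append remaining from right: [13, 13]. Merged: [5, 5, 6, 10, 13, 13]

Final merged array: [5, 5, 6, 10, 13, 13]
Total comparisons: 4

The merged array is [5, 5, 6, 10, 13, 13], requiring 4 comparisons. The merge step runs in O(n) time where n is the total number of elements.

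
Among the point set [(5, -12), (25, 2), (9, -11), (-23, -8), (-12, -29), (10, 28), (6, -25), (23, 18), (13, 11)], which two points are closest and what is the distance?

Computing all pairwise distances among 9 points:

d((5, -12), (25, 2)) = 24.4131
d((5, -12), (9, -11)) = 4.1231 <-- minimum
d((5, -12), (-23, -8)) = 28.2843
d((5, -12), (-12, -29)) = 24.0416
d((5, -12), (10, 28)) = 40.3113
d((5, -12), (6, -25)) = 13.0384
d((5, -12), (23, 18)) = 34.9857
d((5, -12), (13, 11)) = 24.3516
d((25, 2), (9, -11)) = 20.6155
d((25, 2), (-23, -8)) = 49.0306
d((25, 2), (-12, -29)) = 48.2701
d((25, 2), (10, 28)) = 30.0167
d((25, 2), (6, -25)) = 33.0151
d((25, 2), (23, 18)) = 16.1245
d((25, 2), (13, 11)) = 15.0
d((9, -11), (-23, -8)) = 32.1403
d((9, -11), (-12, -29)) = 27.6586
d((9, -11), (10, 28)) = 39.0128
d((9, -11), (6, -25)) = 14.3178
d((9, -11), (23, 18)) = 32.2025
d((9, -11), (13, 11)) = 22.3607
d((-23, -8), (-12, -29)) = 23.7065
d((-23, -8), (10, 28)) = 48.8365
d((-23, -8), (6, -25)) = 33.6155
d((-23, -8), (23, 18)) = 52.8394
d((-23, -8), (13, 11)) = 40.7063
d((-12, -29), (10, 28)) = 61.0983
d((-12, -29), (6, -25)) = 18.4391
d((-12, -29), (23, 18)) = 58.6003
d((-12, -29), (13, 11)) = 47.1699
d((10, 28), (6, -25)) = 53.1507
d((10, 28), (23, 18)) = 16.4012
d((10, 28), (13, 11)) = 17.2627
d((6, -25), (23, 18)) = 46.2385
d((6, -25), (13, 11)) = 36.6742
d((23, 18), (13, 11)) = 12.2066

Closest pair: (5, -12) and (9, -11) with distance 4.1231

The closest pair is (5, -12) and (9, -11) with Euclidean distance 4.1231. For 9 points, brute-force pairwise comparison is shown above. For large n, the divide-and-conquer algorithm (sort by x, recurse on halves, check the dividing strip) achieves O(n log n).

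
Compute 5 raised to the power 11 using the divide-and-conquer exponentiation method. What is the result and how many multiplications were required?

Computing 5^11 by squaring (build up from 5^1; each line after the first costs one multiplication):

5^1 = 5
5^2 = (5^1)^2 = 5^2 = 25
5^4 = (5^2)^2 = 25^2 = 625
5^5 = 5 * 5^4 = 5 * 625 = 3125
5^10 = (5^5)^2 = 3125^2 = 9765625
5^11 = 5 * 5^10 = 5 * 9765625 = 48828125

Result: 48828125
Multiplications needed: 5 (5 lines after 5^1)

5^11 = 48828125. Using exponentiation by squaring, this requires 5 multiplications. The key idea: if the exponent is even, square the half-power; if odd, multiply by the base once.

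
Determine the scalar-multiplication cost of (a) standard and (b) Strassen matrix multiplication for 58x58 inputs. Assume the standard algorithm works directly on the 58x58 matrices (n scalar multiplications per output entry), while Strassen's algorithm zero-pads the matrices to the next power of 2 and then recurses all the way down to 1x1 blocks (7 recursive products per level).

Matrix multiplication for 58x58 matrices:

Strassen's algorithm requires power-of-2 dimensions. Pad 58x58 to 64x64 (next power of 2).

Standard algorithm: 58^3 = 195112 multiplications
Strassen's algorithm: 7^(log2(64)) = 7^6 = 117649 multiplications
Savings: 195112 - 117649 = 77463 multiplications

Standard: 195112 multiplications (58^3). Strassen: 117649 multiplications (7^6, after padding to 64x64). Strassen reduces 8 recursive multiplications to 7 at each level.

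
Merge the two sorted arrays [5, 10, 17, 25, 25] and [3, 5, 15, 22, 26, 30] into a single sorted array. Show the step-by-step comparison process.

Merging process:

Compare 5 vs 3: take 3 from right. Merged: [3]
Compare 5 vs 5: take 5 from left. Merged: [3, 5]
Compare 10 vs 5: take 5 from right. Merged: [3, 5, 5]
Compare 10 vs 15: take 10 from left. Merged: [3, 5, 5, 10]
Compare 17 vs 15: take 15 from right. Merged: [3, 5, 5, 10, 15]
Compare 17 vs 22: take 17 from left. Merged: [3, 5, 5, 10, 15, 17]
Compare 25 vs 22: take 22 from right. Merged: [3, 5, 5, 10, 15, 17, 22]
Compare 25 vs 26: take 25 from left. Merged: [3, 5, 5, 10, 15, 17, 22, 25]
Compare 25 vs 26: take 25 from left. Merged: [3, 5, 5, 10, 15, 17, 22, 25, 25]
Append remaining from right: [26, 30]. Merged: [3, 5, 5, 10, 15, 17, 22, 25, 25, 26, 30]

Final merged array: [3, 5, 5, 10, 15, 17, 22, 25, 25, 26, 30]
Total comparisons: 9

The merged array is [3, 5, 5, 10, 15, 17, 22, 25, 25, 26, 30], requiring 9 comparisons. The merge step runs in O(n) time where n is the total number of elements.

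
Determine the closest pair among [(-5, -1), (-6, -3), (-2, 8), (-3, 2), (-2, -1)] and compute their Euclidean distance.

Computing all pairwise distances among 5 points:

d((-5, -1), (-6, -3)) = 2.2361 <-- minimum
d((-5, -1), (-2, 8)) = 9.4868
d((-5, -1), (-3, 2)) = 3.6056
d((-5, -1), (-2, -1)) = 3.0
d((-6, -3), (-2, 8)) = 11.7047
d((-6, -3), (-3, 2)) = 5.831
d((-6, -3), (-2, -1)) = 4.4721
d((-2, 8), (-3, 2)) = 6.0828
d((-2, 8), (-2, -1)) = 9.0
d((-3, 2), (-2, -1)) = 3.1623

Closest pair: (-5, -1) and (-6, -3) with distance 2.2361

The closest pair is (-5, -1) and (-6, -3) with Euclidean distance 2.2361. For 5 points, brute-force pairwise comparison is shown above. For large n, the divide-and-conquer algorithm (sort by x, recurse on halves, check the dividing strip) achieves O(n log n).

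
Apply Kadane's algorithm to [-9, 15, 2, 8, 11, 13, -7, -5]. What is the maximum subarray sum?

Using Kadane's algorithm on [-9, 15, 2, 8, 11, 13, -7, -5]:

Scanning through the array:
Position 1 (value 15): max_ending_here = 15, max_so_far = 15
Position 2 (value 2): max_ending_here = 17, max_so_far = 17
Position 3 (value 8): max_ending_here = 25, max_so_far = 25
Position 4 (value 11): max_ending_here = 36, max_so_far = 36
Position 5 (value 13): max_ending_here = 49, max_so_far = 49
Position 6 (value -7): max_ending_here = 42, max_so_far = 49
Position 7 (value -5): max_ending_here = 37, max_so_far = 49

Maximum subarray: [15, 2, 8, 11, 13]
Maximum sum: 49

The maximum subarray is [15, 2, 8, 11, 13] with sum 49. This subarray runs from index 1 to index 5.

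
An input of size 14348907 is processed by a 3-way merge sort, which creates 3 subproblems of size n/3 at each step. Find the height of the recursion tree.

For divide and conquer with division factor 3:

Problem sizes at each level:
Level 0: 14348907
Level 1: 4782969
Level 2: 1594323
Level 3: 531441
Level 4: 177147
Level 5: 59049
Level 6: 19683
Level 7: 6561
Level 8: 2187
Level 9: 729
Level 10: 243
Level 11: 81
Level 12: 27
Level 13: 9
Level 14: 3
Level 15: 1

The root is level 0 and the size-1 base case is level 15 (the tree spans levels 0 through 15, i.e. 16 levels counting the root), so the depth is the number of divisions: log_3(14348907) = 15

The recursion tree depth is log_3(14348907) = 15. At each level, the problem size is divided by 3, so it takes 15 divisions to reduce to a base case of size 1. The algorithm makes 3 recursive calls at each level.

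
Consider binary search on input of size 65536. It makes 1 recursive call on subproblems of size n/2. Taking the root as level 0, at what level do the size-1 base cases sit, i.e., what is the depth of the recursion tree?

For divide and conquer with division factor 2:

Problem sizes at each level:
Level 0: 65536
Level 1: 32768
Level 2: 16384
Level 3: 8192
Level 4: 4096
Level 5: 2048
Level 6: 1024
Level 7: 512
Level 8: 256
Level 9: 128
Level 10: 64
Level 11: 32
Level 12: 16
Level 13: 8
Level 14: 4
Level 15: 2
Level 16: 1

The root is level 0 and the size-1 base case is level 16 (the tree spans levels 0 through 16, i.e. 17 levels counting the root), so the depth is the number of divisions: log_2(65536) = 16

The recursion tree depth is log_2(65536) = 16. At each level, the problem size is divided by 2, so it takes 16 divisions to reduce to a base case of size 1. The algorithm makes 1 recursive call at each level.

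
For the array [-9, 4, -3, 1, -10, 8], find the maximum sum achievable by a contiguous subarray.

Using Kadane's algorithm on [-9, 4, -3, 1, -10, 8]:

Scanning through the array:
Position 1 (value 4): max_ending_here = 4, max_so_far = 4
Position 2 (value -3): max_ending_here = 1, max_so_far = 4
Position 3 (value 1): max_ending_here = 2, max_so_far = 4
Position 4 (value -10): max_ending_here = -8, max_so_far = 4
Position 5 (value 8): max_ending_here = 8, max_so_far = 8

Maximum subarray: [8]
Maximum sum: 8

The maximum subarray is [8] with sum 8. This subarray runs from index 5 to index 5.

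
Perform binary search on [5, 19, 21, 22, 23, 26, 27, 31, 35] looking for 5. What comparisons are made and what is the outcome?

Binary search for 5 in [5, 19, 21, 22, 23, 26, 27, 31, 35]:

lo=0, hi=8, mid=4, arr[mid]=23 -> 23 > 5, search left half
lo=0, hi=3, mid=1, arr[mid]=19 -> 19 > 5, search left half
lo=0, hi=0, mid=0, arr[mid]=5 -> Found target at index 0!

Binary search finds 5 at index 0 after 3 comparisons. The search repeatedly halves the search space by comparing with the middle element.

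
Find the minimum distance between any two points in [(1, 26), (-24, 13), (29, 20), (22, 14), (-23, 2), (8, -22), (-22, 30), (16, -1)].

Computing all pairwise distances among 8 points:

d((1, 26), (-24, 13)) = 28.178
d((1, 26), (29, 20)) = 28.6356
d((1, 26), (22, 14)) = 24.1868
d((1, 26), (-23, 2)) = 33.9411
d((1, 26), (8, -22)) = 48.5077
d((1, 26), (-22, 30)) = 23.3452
d((1, 26), (16, -1)) = 30.8869
d((-24, 13), (29, 20)) = 53.4603
d((-24, 13), (22, 14)) = 46.0109
d((-24, 13), (-23, 2)) = 11.0454
d((-24, 13), (8, -22)) = 47.4236
d((-24, 13), (-22, 30)) = 17.1172
d((-24, 13), (16, -1)) = 42.3792
d((29, 20), (22, 14)) = 9.2195 <-- minimum
d((29, 20), (-23, 2)) = 55.0273
d((29, 20), (8, -22)) = 46.9574
d((29, 20), (-22, 30)) = 51.9711
d((29, 20), (16, -1)) = 24.6982
d((22, 14), (-23, 2)) = 46.5725
d((22, 14), (8, -22)) = 38.6264
d((22, 14), (-22, 30)) = 46.8188
d((22, 14), (16, -1)) = 16.1555
d((-23, 2), (8, -22)) = 39.2046
d((-23, 2), (-22, 30)) = 28.0179
d((-23, 2), (16, -1)) = 39.1152
d((8, -22), (-22, 30)) = 60.0333
d((8, -22), (16, -1)) = 22.4722
d((-22, 30), (16, -1)) = 49.0408

Closest pair: (29, 20) and (22, 14) with distance 9.2195

The closest pair is (29, 20) and (22, 14) with Euclidean distance 9.2195. For 8 points, brute-force pairwise comparison is shown above. For large n, the divide-and-conquer algorithm (sort by x, recurse on halves, check the dividing strip) achieves O(n log n).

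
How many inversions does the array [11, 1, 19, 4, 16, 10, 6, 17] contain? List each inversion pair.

Finding inversions in [11, 1, 19, 4, 16, 10, 6, 17]:

(0, 1): arr[0]=11 > arr[1]=1
(0, 3): arr[0]=11 > arr[3]=4
(0, 5): arr[0]=11 > arr[5]=10
(0, 6): arr[0]=11 > arr[6]=6
(2, 3): arr[2]=19 > arr[3]=4
(2, 4): arr[2]=19 > arr[4]=16
(2, 5): arr[2]=19 > arr[5]=10
(2, 6): arr[2]=19 > arr[6]=6
(2, 7): arr[2]=19 > arr[7]=17
(4, 5): arr[4]=16 > arr[5]=10
(4, 6): arr[4]=16 > arr[6]=6
(5, 6): arr[5]=10 > arr[6]=6

Total inversions: 12

The array has 12 inversion(s): (0,1), (0,3), (0,5), (0,6), (2,3), (2,4), (2,5), (2,6), (2,7), (4,5), (4,6), (5,6). Each pair (i,j) satisfies i < j and arr[i] > arr[j].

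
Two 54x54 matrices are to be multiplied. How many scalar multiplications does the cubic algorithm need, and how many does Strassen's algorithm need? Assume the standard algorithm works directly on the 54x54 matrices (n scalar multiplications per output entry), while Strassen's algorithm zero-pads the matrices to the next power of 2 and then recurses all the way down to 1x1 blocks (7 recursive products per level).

Matrix multiplication for 54x54 matrices:

Strassen's algorithm requires power-of-2 dimensions. Pad 54x54 to 64x64 (next power of 2).

Standard algorithm: 54^3 = 157464 multiplications
Strassen's algorithm: 7^(log2(64)) = 7^6 = 117649 multiplications
Savings: 157464 - 117649 = 39815 multiplications

Standard: 157464 multiplications (54^3). Strassen: 117649 multiplications (7^6, after padding to 64x64). Strassen reduces 8 recursive multiplications to 7 at each level.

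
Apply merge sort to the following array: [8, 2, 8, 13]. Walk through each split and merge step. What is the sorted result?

Merge sort trace:

Split: [8, 2, 8, 13] -> [8, 2] and [8, 13]
  Split: [8, 2] -> [8] and [2]
  Merge: [8] + [2] -> [2, 8]
  Split: [8, 13] -> [8] and [13]
  Merge: [8] + [13] -> [8, 13]
Merge: [2, 8] + [8, 13] -> [2, 8, 8, 13]

Final sorted array: [2, 8, 8, 13]

The merge sort proceeds by recursively splitting the array and merging sorted halves.
After all merges, the sorted array is [2, 8, 8, 13].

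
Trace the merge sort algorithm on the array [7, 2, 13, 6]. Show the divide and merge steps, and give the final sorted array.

Merge sort trace:

Split: [7, 2, 13, 6] -> [7, 2] and [13, 6]
  Split: [7, 2] -> [7] and [2]
  Merge: [7] + [2] -> [2, 7]
  Split: [13, 6] -> [13] and [6]
  Merge: [13] + [6] -> [6, 13]
Merge: [2, 7] + [6, 13] -> [2, 6, 7, 13]

Final sorted array: [2, 6, 7, 13]

The merge sort proceeds by recursively splitting the array and merging sorted halves.
After all merges, the sorted array is [2, 6, 7, 13].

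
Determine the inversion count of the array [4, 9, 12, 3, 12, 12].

Finding inversions in [4, 9, 12, 3, 12, 12]:

(0, 3): arr[0]=4 > arr[3]=3
(1, 3): arr[1]=9 > arr[3]=3
(2, 3): arr[2]=12 > arr[3]=3

Total inversions: 3

The array has 3 inversion(s): (0,3), (1,3), (2,3). Each pair (i,j) satisfies i < j and arr[i] > arr[j].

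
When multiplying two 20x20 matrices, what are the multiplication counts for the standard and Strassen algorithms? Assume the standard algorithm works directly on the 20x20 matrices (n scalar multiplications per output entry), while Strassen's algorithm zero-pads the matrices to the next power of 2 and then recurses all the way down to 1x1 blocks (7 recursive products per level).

Matrix multiplication for 20x20 matrices:

Strassen's algorithm requires power-of-2 dimensions. Pad 20x20 to 32x32 (next power of 2).

Standard algorithm: 20^3 = 8000 multiplications
Strassen's algorithm: 7^(log2(32)) = 7^5 = 16807 multiplications
Difference: 8000 - 16807 = -8807 (Strassen uses MORE here due to padding overhead — for small or just-over-power-of-2 n, padding can outweigh the per-level savings)

Standard: 8000 multiplications (20^3). Strassen: 16807 multiplications (7^5, after padding to 32x32). Strassen reduces 8 recursive multiplications to 7 at each level.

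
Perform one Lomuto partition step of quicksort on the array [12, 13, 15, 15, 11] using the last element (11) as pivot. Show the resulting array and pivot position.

Lomuto partition with pivot = 11:

Initial array: [12, 13, 15, 15, 11]

arr[0]=12 > 11: no swap
arr[1]=13 > 11: no swap
arr[2]=15 > 11: no swap
arr[3]=15 > 11: no swap

Place pivot at position 0: [11, 13, 15, 15, 12]
Pivot position: 0

After partitioning with pivot 11, the array becomes [11, 13, 15, 15, 12]. The pivot is placed at index 0. All elements to the left of the pivot are <= 11, and all elements to the right are > 11.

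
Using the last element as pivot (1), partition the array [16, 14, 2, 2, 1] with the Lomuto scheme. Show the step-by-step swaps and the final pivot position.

Lomuto partition with pivot = 1:

Initial array: [16, 14, 2, 2, 1]

arr[0]=16 > 1: no swap
arr[1]=14 > 1: no swap
arr[2]=2 > 1: no swap
arr[3]=2 > 1: no swap

Place pivot at position 0: [1, 14, 2, 2, 16]
Pivot position: 0

After partitioning with pivot 1, the array becomes [1, 14, 2, 2, 16]. The pivot is placed at index 0. All elements to the left of the pivot are <= 1, and all elements to the right are > 1.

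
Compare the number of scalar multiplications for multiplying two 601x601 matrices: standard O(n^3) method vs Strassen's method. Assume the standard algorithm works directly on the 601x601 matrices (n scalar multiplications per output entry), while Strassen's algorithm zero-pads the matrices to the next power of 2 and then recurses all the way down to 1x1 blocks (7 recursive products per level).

Matrix multiplication for 601x601 matrices:

Strassen's algorithm requires power-of-2 dimensions. Pad 601x601 to 1024x1024 (next power of 2).

Standard algorithm: 601^3 = 217081801 multiplications
Strassen's algorithm: 7^(log2(1024)) = 7^10 = 282475249 multiplications
Difference: 217081801 - 282475249 = -65393448 (Strassen uses MORE here due to padding overhead — for small or just-over-power-of-2 n, padding can outweigh the per-level savings)

Standard: 217081801 multiplications (601^3). Strassen: 282475249 multiplications (7^10, after padding to 1024x1024). Strassen reduces 8 recursive multiplications to 7 at each level.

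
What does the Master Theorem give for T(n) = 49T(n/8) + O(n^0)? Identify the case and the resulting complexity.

Master Theorem for T(n) = 49T(n/8) + O(n^0):

a = 49, b = 8, c = 0
log_b(a) = log_8(49) = 1.8716

Case 1: c = 0 < log_8(49) = 1.8716
T(n) = O(n^(log_8 49))

For T(n) = 49T(n/8) + O(n^0): log_8(49) = 1.8716. This is Case 1 of the Master Theorem (c < log_b(a), work dominated by leaves), giving O(n^(log_8 49)).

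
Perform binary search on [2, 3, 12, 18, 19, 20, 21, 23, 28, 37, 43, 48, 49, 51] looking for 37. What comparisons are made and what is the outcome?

Binary search for 37 in [2, 3, 12, 18, 19, 20, 21, 23, 28, 37, 43, 48, 49, 51]:

lo=0, hi=13, mid=6, arr[mid]=21 -> 21 < 37, search right half
lo=7, hi=13, mid=10, arr[mid]=43 -> 43 > 37, search left half
lo=7, hi=9, mid=8, arr[mid]=28 -> 28 < 37, search right half
lo=9, hi=9, mid=9, arr[mid]=37 -> Found target at index 9!

Binary search finds 37 at index 9 after 4 comparisons. The search repeatedly halves the search space by comparing with the middle element.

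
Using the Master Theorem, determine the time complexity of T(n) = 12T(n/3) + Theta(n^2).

Master Theorem for T(n) = 12T(n/3) + O(n^2):

a = 12, b = 3, c = 2
log_b(a) = log_3(12) = 2.2619

Case 1: c = 2 < log_3(12) = 2.2619
T(n) = O(n^(log_3 12))

For T(n) = 12T(n/3) + O(n^2): log_3(12) = 2.2619. This is Case 1 of the Master Theorem (c < log_b(a), work dominated by leaves), giving O(n^(log_3 12)).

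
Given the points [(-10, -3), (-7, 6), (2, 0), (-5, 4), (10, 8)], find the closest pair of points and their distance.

Computing all pairwise distances among 5 points:

d((-10, -3), (-7, 6)) = 9.4868
d((-10, -3), (2, 0)) = 12.3693
d((-10, -3), (-5, 4)) = 8.6023
d((-10, -3), (10, 8)) = 22.8254
d((-7, 6), (2, 0)) = 10.8167
d((-7, 6), (-5, 4)) = 2.8284 <-- minimum
d((-7, 6), (10, 8)) = 17.1172
d((2, 0), (-5, 4)) = 8.0623
d((2, 0), (10, 8)) = 11.3137
d((-5, 4), (10, 8)) = 15.5242

Closest pair: (-7, 6) and (-5, 4) with distance 2.8284

The closest pair is (-7, 6) and (-5, 4) with Euclidean distance 2.8284. For 5 points, brute-force pairwise comparison is shown above. For large n, the divide-and-conquer algorithm (sort by x, recurse on halves, check the dividing strip) achieves O(n log n).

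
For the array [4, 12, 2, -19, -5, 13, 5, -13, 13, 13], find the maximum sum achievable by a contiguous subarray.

Using Kadane's algorithm on [4, 12, 2, -19, -5, 13, 5, -13, 13, 13]:

Scanning through the array:
Position 1 (value 12): max_ending_here = 16, max_so_far = 16
Position 2 (value 2): max_ending_here = 18, max_so_far = 18
Position 3 (value -19): max_ending_here = -1, max_so_far = 18
Position 4 (value -5): max_ending_here = -5, max_so_far = 18
Position 5 (value 13): max_ending_here = 13, max_so_far = 18
Position 6 (value 5): max_ending_here = 18, max_so_far = 18
Position 7 (value -13): max_ending_here = 5, max_so_far = 18
Position 8 (value 13): max_ending_here = 18, max_so_far = 18
Position 9 (value 13): max_ending_here = 31, max_so_far = 31

Maximum subarray: [13, 5, -13, 13, 13]
Maximum sum: 31

The maximum subarray is [13, 5, -13, 13, 13] with sum 31. This subarray runs from index 5 to index 9.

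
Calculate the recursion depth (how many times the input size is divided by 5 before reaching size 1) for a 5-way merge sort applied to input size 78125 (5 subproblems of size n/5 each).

For divide and conquer with division factor 5:

Problem sizes at each level:
Level 0: 78125
Level 1: 15625
Level 2: 3125
Level 3: 625
Level 4: 125
Level 5: 25
Level 6: 5
Level 7: 1

The root is level 0 and the size-1 base case is level 7 (the tree spans levels 0 through 7, i.e. 8 levels counting the root), so the depth is the number of divisions: log_5(78125) = 7

The recursion tree depth is log_5(78125) = 7. At each level, the problem size is divided by 5, so it takes 7 divisions to reduce to a base case of size 1. The algorithm makes 5 recursive calls at each level.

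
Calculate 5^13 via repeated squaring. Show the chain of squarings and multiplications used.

Computing 5^13 by squaring (build up from 5^1; each line after the first costs one multiplication):

5^1 = 5
5^2 = (5^1)^2 = 5^2 = 25
5^3 = 5 * 5^2 = 5 * 25 = 125
5^6 = (5^3)^2 = 125^2 = 15625
5^12 = (5^6)^2 = 15625^2 = 244140625
5^13 = 5 * 5^12 = 5 * 244140625 = 1220703125

Result: 1220703125
Multiplications needed: 5 (5 lines after 5^1)

5^13 = 1220703125. Using exponentiation by squaring, this requires 5 multiplications. The key idea: if the exponent is even, square the half-power; if odd, multiply by the base once.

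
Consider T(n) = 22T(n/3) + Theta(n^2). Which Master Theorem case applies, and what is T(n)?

Master Theorem for T(n) = 22T(n/3) + O(n^2):

a = 22, b = 3, c = 2
log_b(a) = log_3(22) = 2.8136

Case 1: c = 2 < log_3(22) = 2.8136
T(n) = O(n^(log_3 22))

For T(n) = 22T(n/3) + O(n^2): log_3(22) = 2.8136. This is Case 1 of the Master Theorem (c < log_b(a), work dominated by leaves), giving O(n^(log_3 22)).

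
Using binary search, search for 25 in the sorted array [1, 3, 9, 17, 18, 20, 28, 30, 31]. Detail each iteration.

Binary search for 25 in [1, 3, 9, 17, 18, 20, 28, 30, 31]:

lo=0, hi=8, mid=4, arr[mid]=18 -> 18 < 25, search right half
lo=5, hi=8, mid=6, arr[mid]=28 -> 28 > 25, search left half
lo=5, hi=5, mid=5, arr[mid]=20 -> 20 < 25, search right half
lo=6 > hi=5, target 25 not found

Binary search determines that 25 is not in the array after 3 comparisons. The search space was exhausted without finding the target.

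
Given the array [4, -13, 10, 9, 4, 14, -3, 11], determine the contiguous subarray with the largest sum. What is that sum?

Using Kadane's algorithm on [4, -13, 10, 9, 4, 14, -3, 11]:

Scanning through the array:
Position 1 (value -13): max_ending_here = -9, max_so_far = 4
Position 2 (value 10): max_ending_here = 10, max_so_far = 10
Position 3 (value 9): max_ending_here = 19, max_so_far = 19
Position 4 (value 4): max_ending_here = 23, max_so_far = 23
Position 5 (value 14): max_ending_here = 37, max_so_far = 37
Position 6 (value -3): max_ending_here = 34, max_so_far = 37
Position 7 (value 11): max_ending_here = 45, max_so_far = 45

Maximum subarray: [10, 9, 4, 14, -3, 11]
Maximum sum: 45

The maximum subarray is [10, 9, 4, 14, -3, 11] with sum 45. This subarray runs from index 2 to index 7.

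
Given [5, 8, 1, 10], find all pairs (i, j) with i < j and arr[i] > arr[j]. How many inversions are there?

Finding inversions in [5, 8, 1, 10]:

(0, 2): arr[0]=5 > arr[2]=1
(1, 2): arr[1]=8 > arr[2]=1

Total inversions: 2

The array has 2 inversion(s): (0,2), (1,2). Each pair (i,j) satisfies i < j and arr[i] > arr[j].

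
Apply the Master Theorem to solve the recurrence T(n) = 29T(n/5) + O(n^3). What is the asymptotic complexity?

Master Theorem for T(n) = 29T(n/5) + O(n^3):

a = 29, b = 5, c = 3
log_b(a) = log_5(29) = 2.0922

Case 3: c = 3 > log_5(29) = 2.0922
T(n) = O(n^3) = O(n^3)

For T(n) = 29T(n/5) + O(n^3): log_5(29) = 2.0922. This is Case 3 of the Master Theorem (c > log_b(a), work dominated by root), giving O(n^3).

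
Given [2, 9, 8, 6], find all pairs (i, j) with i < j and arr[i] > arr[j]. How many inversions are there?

Finding inversions in [2, 9, 8, 6]:

(1, 2): arr[1]=9 > arr[2]=8
(1, 3): arr[1]=9 > arr[3]=6
(2, 3): arr[2]=8 > arr[3]=6

Total inversions: 3

The array has 3 inversion(s): (1,2), (1,3), (2,3). Each pair (i,j) satisfies i < j and arr[i] > arr[j].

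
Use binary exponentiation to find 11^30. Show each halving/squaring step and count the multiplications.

Computing 11^30 by squaring (build up from 11^1; each line after the first costs one multiplication):

11^1 = 11
11^2 = (11^1)^2 = 11^2 = 121
11^3 = 11 * 11^2 = 11 * 121 = 1331
11^6 = (11^3)^2 = 1331^2 = 1771561
11^7 = 11 * 11^6 = 11 * 1771561 = 19487171
11^14 = (11^7)^2 = 19487171^2 = 379749833583241
11^15 = 11 * 11^14 = 11 * 379749833583241 = 4177248169415651
11^30 = (11^15)^2 = 4177248169415651^2 = 17449402268886407318558803753801

Result: 17449402268886407318558803753801
Multiplications needed: 7 (7 lines after 11^1)

11^30 = 17449402268886407318558803753801. Using exponentiation by squaring, this requires 7 multiplications. The key idea: if the exponent is even, square the half-power; if odd, multiply by the base once.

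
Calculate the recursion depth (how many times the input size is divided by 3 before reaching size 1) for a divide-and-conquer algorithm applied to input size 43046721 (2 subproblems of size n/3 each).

For divide and conquer with division factor 3:

Problem sizes at each level:
Level 0: 43046721
Level 1: 14348907
Level 2: 4782969
Level 3: 1594323
Level 4: 531441
Level 5: 177147
Level 6: 59049
Level 7: 19683
Level 8: 6561
Level 9: 2187
Level 10: 729
Level 11: 243
Level 12: 81
Level 13: 27
Level 14: 9
Level 15: 3
Level 16: 1

The root is level 0 and the size-1 base case is level 16 (the tree spans levels 0 through 16, i.e. 17 levels counting the root), so the depth is the number of divisions: log_3(43046721) = 16

The recursion tree depth is log_3(43046721) = 16. At each level, the problem size is divided by 3, so it takes 16 divisions to reduce to a base case of size 1. The algorithm makes 2 recursive calls at each level.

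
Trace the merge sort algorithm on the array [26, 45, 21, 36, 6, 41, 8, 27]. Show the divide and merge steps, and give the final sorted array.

Merge sort trace:

Split: [26, 45, 21, 36, 6, 41, 8, 27] -> [26, 45, 21, 36] and [6, 41, 8, 27]
  Split: [26, 45, 21, 36] -> [26, 45] and [21, 36]
    Split: [26, 45] -> [26] and [45]
    Merge: [26] + [45] -> [26, 45]
    Split: [21, 36] -> [21] and [36]
    Merge: [21] + [36] -> [21, 36]
  Merge: [26, 45] + [21, 36] -> [21, 26, 36, 45]
  Split: [6, 41, 8, 27] -> [6, 41] and [8, 27]
    Split: [6, 41] -> [6] and [41]
    Merge: [6] + [41] -> [6, 41]
    Split: [8, 27] -> [8] and [27]
    Merge: [8] + [27] -> [8, 27]
  Merge: [6, 41] + [8, 27] -> [6, 8, 27, 41]
Merge: [21, 26, 36, 45] + [6, 8, 27, 41] -> [6, 8, 21, 26, 27, 36, 41, 45]

Final sorted array: [6, 8, 21, 26, 27, 36, 41, 45]

The merge sort proceeds by recursively splitting the array and merging sorted halves.
After all merges, the sorted array is [6, 8, 21, 26, 27, 36, 41, 45].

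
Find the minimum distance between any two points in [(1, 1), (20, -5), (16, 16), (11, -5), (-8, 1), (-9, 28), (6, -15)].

Computing all pairwise distances among 7 points:

d((1, 1), (20, -5)) = 19.9249
d((1, 1), (16, 16)) = 21.2132
d((1, 1), (11, -5)) = 11.6619
d((1, 1), (-8, 1)) = 9.0 <-- minimum
d((1, 1), (-9, 28)) = 28.7924
d((1, 1), (6, -15)) = 16.7631
d((20, -5), (16, 16)) = 21.3776
d((20, -5), (11, -5)) = 9.0 <-- minimum
d((20, -5), (-8, 1)) = 28.6356
d((20, -5), (-9, 28)) = 43.9318
d((20, -5), (6, -15)) = 17.2047
d((16, 16), (11, -5)) = 21.587
d((16, 16), (-8, 1)) = 28.3019
d((16, 16), (-9, 28)) = 27.7308
d((16, 16), (6, -15)) = 32.573
d((11, -5), (-8, 1)) = 19.9249
d((11, -5), (-9, 28)) = 38.5876
d((11, -5), (6, -15)) = 11.1803
d((-8, 1), (-9, 28)) = 27.0185
d((-8, 1), (6, -15)) = 21.2603
d((-9, 28), (6, -15)) = 45.5412

Minimum distance: 9.0 (tie among 2 pairs: (1, 1) and (-8, 1); (20, -5) and (11, -5))

The minimum Euclidean distance is 9.0. There is a tie: 2 pairs achieve this minimum — (1, 1) and (-8, 1); (20, -5) and (11, -5). Any of these is a valid closest pair. For 7 points, brute-force pairwise comparison is shown above. For large n, the divide-and-conquer algorithm (sort by x, recurse on halves, check the dividing strip) achieves O(n log n).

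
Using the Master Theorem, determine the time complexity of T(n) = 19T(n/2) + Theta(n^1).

Master Theorem for T(n) = 19T(n/2) + O(n^1):

a = 19, b = 2, c = 1
log_b(a) = log_2(19) = 4.2479

Case 1: c = 1 < log_2(19) = 4.2479
T(n) = O(n^(log_2 19))

For T(n) = 19T(n/2) + O(n^1): log_2(19) = 4.2479. This is Case 1 of the Master Theorem (c < log_b(a), work dominated by leaves), giving O(n^(log_2 19)).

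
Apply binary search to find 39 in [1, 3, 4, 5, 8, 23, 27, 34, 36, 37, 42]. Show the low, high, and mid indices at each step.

Binary search for 39 in [1, 3, 4, 5, 8, 23, 27, 34, 36, 37, 42]:

lo=0, hi=10, mid=5, arr[mid]=23 -> 23 < 39, search right half
lo=6, hi=10, mid=8, arr[mid]=36 -> 36 < 39, search right half
lo=9, hi=10, mid=9, arr[mid]=37 -> 37 < 39, search right half
lo=10, hi=10, mid=10, arr[mid]=42 -> 42 > 39, search left half
lo=10 > hi=9, target 39 not found

Binary search determines that 39 is not in the array after 4 comparisons. The search space was exhausted without finding the target.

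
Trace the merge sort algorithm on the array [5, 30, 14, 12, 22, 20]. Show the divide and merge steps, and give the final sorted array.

Merge sort trace:

Split: [5, 30, 14, 12, 22, 20] -> [5, 30, 14] and [12, 22, 20]
  Split: [5, 30, 14] -> [5] and [30, 14]
    Split: [30, 14] -> [30] and [14]
    Merge: [30] + [14] -> [14, 30]
  Merge: [5] + [14, 30] -> [5, 14, 30]
  Split: [12, 22, 20] -> [12] and [22, 20]
    Split: [22, 20] -> [22] and [20]
    Merge: [22] + [20] -> [20, 22]
  Merge: [12] + [20, 22] -> [12, 20, 22]
Merge: [5, 14, 30] + [12, 20, 22] -> [5, 12, 14, 20, 22, 30]

Final sorted array: [5, 12, 14, 20, 22, 30]

The merge sort proceeds by recursively splitting the array and merging sorted halves.
After all merges, the sorted array is [5, 12, 14, 20, 22, 30].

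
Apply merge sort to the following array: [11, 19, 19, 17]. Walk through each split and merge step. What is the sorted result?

Merge sort trace:

Split: [11, 19, 19, 17] -> [11, 19] and [19, 17]
  Split: [11, 19] -> [11] and [19]
  Merge: [11] + [19] -> [11, 19]
  Split: [19, 17] -> [19] and [17]
  Merge: [19] + [17] -> [17, 19]
Merge: [11, 19] + [17, 19] -> [11, 17, 19, 19]

Final sorted array: [11, 17, 19, 19]

The merge sort proceeds by recursively splitting the array and merging sorted halves.
After all merges, the sorted array is [11, 17, 19, 19].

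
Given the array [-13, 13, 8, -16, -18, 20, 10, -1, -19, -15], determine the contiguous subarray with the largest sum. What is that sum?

Using Kadane's algorithm on [-13, 13, 8, -16, -18, 20, 10, -1, -19, -15]:

Scanning through the array:
Position 1 (value 13): max_ending_here = 13, max_so_far = 13
Position 2 (value 8): max_ending_here = 21, max_so_far = 21
Position 3 (value -16): max_ending_here = 5, max_so_far = 21
Position 4 (value -18): max_ending_here = -13, max_so_far = 21
Position 5 (value 20): max_ending_here = 20, max_so_far = 21
Position 6 (value 10): max_ending_here = 30, max_so_far = 30
Position 7 (value -1): max_ending_here = 29, max_so_far = 30
Position 8 (value -19): max_ending_here = 10, max_so_far = 30
Position 9 (value -15): max_ending_here = -5, max_so_far = 30

Maximum subarray: [20, 10]
Maximum sum: 30

The maximum subarray is [20, 10] with sum 30. This subarray runs from index 5 to index 6.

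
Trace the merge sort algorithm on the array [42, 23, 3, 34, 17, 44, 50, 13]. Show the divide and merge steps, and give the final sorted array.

Merge sort trace:

Split: [42, 23, 3, 34, 17, 44, 50, 13] -> [42, 23, 3, 34] and [17, 44, 50, 13]
  Split: [42, 23, 3, 34] -> [42, 23] and [3, 34]
    Split: [42, 23] -> [42] and [23]
    Merge: [42] + [23] -> [23, 42]
    Split: [3, 34] -> [3] and [34]
    Merge: [3] + [34] -> [3, 34]
  Merge: [23, 42] + [3, 34] -> [3, 23, 34, 42]
  Split: [17, 44, 50, 13] -> [17, 44] and [50, 13]
    Split: [17, 44] -> [17] and [44]
    Merge: [17] + [44] -> [17, 44]
    Split: [50, 13] -> [50] and [13]
    Merge: [50] + [13] -> [13, 50]
  Merge: [17, 44] + [13, 50] -> [13, 17, 44, 50]
Merge: [3, 23, 34, 42] + [13, 17, 44, 50] -> [3, 13, 17, 23, 34, 42, 44, 50]

Final sorted array: [3, 13, 17, 23, 34, 42, 44, 50]

The merge sort proceeds by recursively splitting the array and merging sorted halves.
After all merges, the sorted array is [3, 13, 17, 23, 34, 42, 44, 50].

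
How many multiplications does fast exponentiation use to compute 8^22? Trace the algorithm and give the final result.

Computing 8^22 by squaring (build up from 8^1; each line after the first costs one multiplication):

8^1 = 8
8^2 = (8^1)^2 = 8^2 = 64
8^4 = (8^2)^2 = 64^2 = 4096
8^5 = 8 * 8^4 = 8 * 4096 = 32768
8^10 = (8^5)^2 = 32768^2 = 1073741824
8^11 = 8 * 8^10 = 8 * 1073741824 = 8589934592
8^22 = (8^11)^2 = 8589934592^2 = 73786976294838206464

Result: 73786976294838206464
Multiplications needed: 6 (6 lines after 8^1)

8^22 = 73786976294838206464. Using exponentiation by squaring, this requires 6 multiplications. The key idea: if the exponent is even, square the half-power; if odd, multiply by the base once.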